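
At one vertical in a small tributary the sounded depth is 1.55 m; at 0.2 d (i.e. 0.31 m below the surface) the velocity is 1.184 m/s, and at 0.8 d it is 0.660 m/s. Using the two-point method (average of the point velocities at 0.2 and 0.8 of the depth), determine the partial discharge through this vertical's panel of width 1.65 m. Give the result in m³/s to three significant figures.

v̄ = (1.184 + 0.660) / 2 = 0.9220 m/s
q = v̄ × d × w = 0.9220 × 1.55 × 1.65 = 2.358 m³/s

2.36 m³/s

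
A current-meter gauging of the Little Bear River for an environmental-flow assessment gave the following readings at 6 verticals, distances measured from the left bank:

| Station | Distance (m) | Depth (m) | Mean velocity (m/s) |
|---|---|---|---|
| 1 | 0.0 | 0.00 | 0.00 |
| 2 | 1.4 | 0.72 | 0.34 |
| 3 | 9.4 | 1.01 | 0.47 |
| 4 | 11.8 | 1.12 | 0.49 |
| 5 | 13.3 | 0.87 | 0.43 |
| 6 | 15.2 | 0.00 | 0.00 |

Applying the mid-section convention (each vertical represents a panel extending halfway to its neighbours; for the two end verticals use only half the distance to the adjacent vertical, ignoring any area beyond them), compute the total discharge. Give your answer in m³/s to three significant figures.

w_2 = (9.4 − 0.0)/2 = 4.7 m; q_2 = 0.34 × 0.72 × 4.7 = 1.151 m³/s
w_3 = (11.8 − 1.4)/2 = 5.2 m; q_3 = 0.47 × 1.01 × 5.2 = 2.468 m³/s
w_4 = (13.3 − 9.4)/2 = 1.95 m; q_4 = 0.49 × 1.12 × 1.95 = 1.070 m³/s
w_5 = (15.2 − 11.8)/2 = 1.7 m; q_5 = 0.43 × 0.87 × 1.7 = 0.6360 m³/s
Stations 1, 6 contribute zero (depth or velocity is 0).
Q = Σ qᵢ = 5.325 m³/s

5.33 m³/s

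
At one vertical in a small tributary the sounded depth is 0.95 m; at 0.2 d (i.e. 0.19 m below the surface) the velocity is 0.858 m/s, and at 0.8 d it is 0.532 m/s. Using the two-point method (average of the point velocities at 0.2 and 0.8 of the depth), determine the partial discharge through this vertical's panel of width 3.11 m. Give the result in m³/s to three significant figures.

2.05 m³/s

v̄ = (0.858 + 0.532) / 2 = 0.6950 m/s
q = v̄ × d × w = 0.6950 × 0.95 × 3.11 = 2.053 m³/s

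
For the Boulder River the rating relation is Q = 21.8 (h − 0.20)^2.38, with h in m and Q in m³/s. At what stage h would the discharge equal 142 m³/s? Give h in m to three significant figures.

2.40 m

h − h₀ = (Q/C)^(1/b) = (142/21.8)^(1/2.38) = 2.198 m
h = 0.20 + 2.198 = 2.398 m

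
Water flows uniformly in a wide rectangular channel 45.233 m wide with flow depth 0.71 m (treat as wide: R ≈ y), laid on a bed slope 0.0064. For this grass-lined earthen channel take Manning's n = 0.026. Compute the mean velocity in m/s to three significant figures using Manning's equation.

A = b·y = 45.233 × 0.71 = 32.12 m²
Wide channel: R ≈ y = 0.71 m
Q = (1/n)·A·R^(2/3)·S^(1/2) = (1/0.026) × 32.12 × 0.7100^(2/3) × 0.0064^(1/2) = 78.64 m³/s
V = Q/A = 78.64/32.12 = 2.449 m/s

2.45 m/s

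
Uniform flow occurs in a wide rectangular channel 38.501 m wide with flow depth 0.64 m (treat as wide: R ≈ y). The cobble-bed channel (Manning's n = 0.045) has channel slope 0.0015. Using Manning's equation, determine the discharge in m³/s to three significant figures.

A = b·y = 38.501 × 0.64 = 24.64 m²
Wide channel: R ≈ y = 0.64 m
Q = (1/n)·A·R^(2/3)·S^(1/2) = (1/0.045) × 24.64 × 0.6400^(2/3) × 0.0015^(1/2) = 15.75 m³/s

15.7 m³/s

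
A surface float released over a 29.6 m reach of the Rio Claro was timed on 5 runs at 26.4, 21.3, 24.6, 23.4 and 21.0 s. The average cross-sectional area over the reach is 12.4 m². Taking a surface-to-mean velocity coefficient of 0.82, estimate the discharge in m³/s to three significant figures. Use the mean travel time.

t̄ = (26.4 + 21.3 + 24.6 + 23.4 + 21.0) / 5 = 23.34 s
v_surface = L / t̄ = 29.6 / 23.34 = 1.268 m/s
v_mean = 0.82 × 1.268 = 1.040 m/s
Q = A × v_mean = 12.4 × 1.040 = 12.90 m³/s

12.9 m³/s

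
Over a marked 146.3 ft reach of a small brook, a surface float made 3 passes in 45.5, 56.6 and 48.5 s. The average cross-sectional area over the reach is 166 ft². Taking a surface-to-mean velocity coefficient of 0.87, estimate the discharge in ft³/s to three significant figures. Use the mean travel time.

t̄ = (45.5 + 56.6 + 48.5) / 3 = 50.2 s
v_surface = L / t̄ = 146.3 / 50.2 = 2.914 ft/s
v_mean = 0.87 × 2.914 = 2.535 ft/s
Q = A × v_mean = 166 × 2.535 = 420.9 ft³/s

421 ft³/s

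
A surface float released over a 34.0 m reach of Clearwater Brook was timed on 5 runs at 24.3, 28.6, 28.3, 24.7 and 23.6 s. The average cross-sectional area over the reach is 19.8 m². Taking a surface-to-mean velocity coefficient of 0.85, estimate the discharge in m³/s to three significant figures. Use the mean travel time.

22.1 m³/s

t̄ = (24.3 + 28.6 + 28.3 + 24.7 + 23.6) / 5 = 25.9 s
v_surface = L / t̄ = 34.0 / 25.9 = 1.313 m/s
v_mean = 0.85 × 1.313 = 1.116 m/s
Q = A × v_mean = 19.8 × 1.116 = 22.09 m³/s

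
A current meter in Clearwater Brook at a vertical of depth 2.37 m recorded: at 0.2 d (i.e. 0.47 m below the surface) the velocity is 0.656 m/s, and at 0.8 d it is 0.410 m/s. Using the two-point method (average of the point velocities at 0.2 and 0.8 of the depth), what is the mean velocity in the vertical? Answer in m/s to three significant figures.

v̄ = (0.656 + 0.410) / 2 = 0.5330 m/s

0.533 m/s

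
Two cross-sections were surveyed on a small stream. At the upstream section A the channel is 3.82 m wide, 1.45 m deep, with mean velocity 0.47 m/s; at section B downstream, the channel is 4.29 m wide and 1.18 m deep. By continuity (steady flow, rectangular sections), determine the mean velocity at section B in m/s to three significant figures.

Q = A₁V₁ = (3.82×1.45) × 0.47 = 2.603 m³/s
A₂ = 4.29 × 1.18 = 5.062 m²
V₂ = Q/A₂ = 2.603/5.062 = 0.5143 m/s

0.514 m/s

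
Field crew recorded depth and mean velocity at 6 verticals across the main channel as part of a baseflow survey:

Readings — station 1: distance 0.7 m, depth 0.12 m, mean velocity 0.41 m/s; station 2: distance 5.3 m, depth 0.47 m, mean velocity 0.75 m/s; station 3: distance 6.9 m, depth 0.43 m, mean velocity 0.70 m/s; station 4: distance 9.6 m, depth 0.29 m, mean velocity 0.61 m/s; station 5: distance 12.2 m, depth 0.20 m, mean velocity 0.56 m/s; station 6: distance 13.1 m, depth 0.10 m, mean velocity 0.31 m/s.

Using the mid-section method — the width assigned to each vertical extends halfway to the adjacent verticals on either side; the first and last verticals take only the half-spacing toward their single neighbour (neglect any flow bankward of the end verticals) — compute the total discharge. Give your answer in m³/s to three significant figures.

2.53 m³/s

w_1 = (5.3 − 0.7)/2 = 2.3 m; q_1 = 0.41 × 0.12 × 2.3 = 0.1132 m³/s
w_2 = (6.9 − 0.7)/2 = 3.1 m; q_2 = 0.75 × 0.47 × 3.1 = 1.093 m³/s
w_3 = (9.6 − 5.3)/2 = 2.15 m; q_3 = 0.70 × 0.43 × 2.15 = 0.6472 m³/s
w_4 = (12.2 − 6.9)/2 = 2.65 m; q_4 = 0.61 × 0.29 × 2.65 = 0.4688 m³/s
w_5 = (13.1 − 9.6)/2 = 1.75 m; q_5 = 0.56 × 0.20 × 1.75 = 0.1960 m³/s
w_6 = (13.1 − 12.2)/2 = 0.45 m; q_6 = 0.31 × 0.10 × 0.45 = 0.01395 m³/s
Q = Σ qᵢ = 2.532 m³/s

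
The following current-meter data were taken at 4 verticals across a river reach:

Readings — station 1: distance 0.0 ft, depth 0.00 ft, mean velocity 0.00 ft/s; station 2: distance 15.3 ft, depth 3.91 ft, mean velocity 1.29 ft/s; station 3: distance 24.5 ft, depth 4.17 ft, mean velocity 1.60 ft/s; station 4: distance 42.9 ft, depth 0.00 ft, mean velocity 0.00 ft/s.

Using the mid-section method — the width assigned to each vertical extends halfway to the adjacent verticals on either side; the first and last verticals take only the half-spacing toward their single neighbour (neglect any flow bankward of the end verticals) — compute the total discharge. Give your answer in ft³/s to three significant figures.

154 ft³/s

w_2 = (24.5 − 0.0)/2 = 12.25 ft; q_2 = 1.29 × 3.91 × 12.25 = 61.79 ft³/s
w_3 = (42.9 − 15.3)/2 = 13.8 ft; q_3 = 1.60 × 4.17 × 13.8 = 92.07 ft³/s
Stations 1, 4 contribute zero (depth or velocity is 0).
Q = Σ qᵢ = 153.9 ft³/s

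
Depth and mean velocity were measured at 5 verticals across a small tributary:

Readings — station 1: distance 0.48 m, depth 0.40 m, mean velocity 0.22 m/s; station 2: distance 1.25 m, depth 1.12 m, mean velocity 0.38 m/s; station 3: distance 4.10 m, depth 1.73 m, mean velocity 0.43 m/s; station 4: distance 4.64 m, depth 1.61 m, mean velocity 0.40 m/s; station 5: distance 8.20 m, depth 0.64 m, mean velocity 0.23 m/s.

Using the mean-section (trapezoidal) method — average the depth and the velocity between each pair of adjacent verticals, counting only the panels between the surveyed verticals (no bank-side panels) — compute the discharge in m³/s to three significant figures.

Panel 1-2: Δb = 0.77 m, d̄ = (0.40+1.12)/2 = 0.76, v̄ = (0.22+0.38)/2 = 0.3 → q = 0.77×0.76×0.3 = 0.1756 m³/s
Panel 2-3: Δb = 2.85 m, d̄ = (1.12+1.73)/2 = 1.425, v̄ = (0.38+0.43)/2 = 0.405 → q = 2.85×1.425×0.405 = 1.645 m³/s
Panel 3-4: Δb = 0.54 m, d̄ = (1.73+1.61)/2 = 1.67, v̄ = (0.43+0.40)/2 = 0.415 → q = 0.54×1.67×0.415 = 0.3742 m³/s
Panel 4-5: Δb = 3.56 m, d̄ = (1.61+0.64)/2 = 1.125, v̄ = (0.40+0.23)/2 = 0.315 → q = 3.56×1.125×0.315 = 1.262 m³/s
Q = Σ q = 3.456 m³/s

3.46 m³/s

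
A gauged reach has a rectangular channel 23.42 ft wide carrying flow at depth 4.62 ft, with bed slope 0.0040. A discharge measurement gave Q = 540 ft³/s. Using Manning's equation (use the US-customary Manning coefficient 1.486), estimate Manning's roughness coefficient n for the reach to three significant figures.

0.0418

A = b·y = 23.42 × 4.62 = 108.2 ft²
P = b + 2y = 23.42 + 2×4.62 = 32.66 ft
R = A/P = 108.2/32.66 = 3.313 ft
n = (1.486/Q)·A·R^(2/3)·S^(1/2) = (1.486/540) × 108.2 × 2.222 × 0.06325 = 0.04185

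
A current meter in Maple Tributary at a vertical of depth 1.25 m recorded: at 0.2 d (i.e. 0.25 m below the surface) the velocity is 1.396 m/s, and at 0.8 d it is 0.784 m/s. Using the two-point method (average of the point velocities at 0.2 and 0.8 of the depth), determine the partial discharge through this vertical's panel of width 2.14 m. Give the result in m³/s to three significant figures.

v̄ = (1.396 + 0.784) / 2 = 1.090 m/s
q = v̄ × d × w = 1.090 × 1.25 × 2.14 = 2.916 m³/s

2.92 m³/s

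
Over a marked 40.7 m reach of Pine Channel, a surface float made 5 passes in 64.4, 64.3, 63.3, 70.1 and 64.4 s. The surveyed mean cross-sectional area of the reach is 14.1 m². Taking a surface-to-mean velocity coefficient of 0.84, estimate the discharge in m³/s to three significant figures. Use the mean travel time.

7.38 m³/s

t̄ = (64.4 + 64.3 + 63.3 + 70.1 + 64.4) / 5 = 65.3 s
v_surface = L / t̄ = 40.7 / 65.3 = 0.6233 m/s
v_mean = 0.84 × 0.6233 = 0.5236 m/s
Q = A × v_mean = 14.1 × 0.5236 = 7.382 m³/s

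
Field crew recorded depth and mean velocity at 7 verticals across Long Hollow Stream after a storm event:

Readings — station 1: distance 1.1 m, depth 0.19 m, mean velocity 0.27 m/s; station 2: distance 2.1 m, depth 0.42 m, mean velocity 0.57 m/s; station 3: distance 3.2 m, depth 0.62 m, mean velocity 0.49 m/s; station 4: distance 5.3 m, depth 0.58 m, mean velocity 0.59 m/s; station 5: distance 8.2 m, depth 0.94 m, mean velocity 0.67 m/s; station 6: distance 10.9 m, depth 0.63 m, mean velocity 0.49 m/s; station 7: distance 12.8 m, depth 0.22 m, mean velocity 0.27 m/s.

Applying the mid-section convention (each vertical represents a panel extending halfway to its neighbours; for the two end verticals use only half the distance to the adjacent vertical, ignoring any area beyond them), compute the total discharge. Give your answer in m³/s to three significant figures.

w_1 = (2.1 − 1.1)/2 = 0.5 m; q_1 = 0.27 × 0.19 × 0.5 = 0.02565 m³/s
w_2 = (3.2 − 1.1)/2 = 1.05 m; q_2 = 0.57 × 0.42 × 1.05 = 0.2514 m³/s
w_3 = (5.3 − 2.1)/2 = 1.6 m; q_3 = 0.49 × 0.62 × 1.6 = 0.4861 m³/s
w_4 = (8.2 − 3.2)/2 = 2.5 m; q_4 = 0.59 × 0.58 × 2.5 = 0.8555 m³/s
w_5 = (10.9 − 5.3)/2 = 2.8 m; q_5 = 0.67 × 0.94 × 2.8 = 1.763 m³/s
w_6 = (12.8 − 8.2)/2 = 2.3 m; q_6 = 0.49 × 0.63 × 2.3 = 0.7100 m³/s
w_7 = (12.8 − 10.9)/2 = 0.95 m; q_7 = 0.27 × 0.22 × 0.95 = 0.05643 m³/s
Q = Σ qᵢ = 4.148 m³/s

4.15 m³/s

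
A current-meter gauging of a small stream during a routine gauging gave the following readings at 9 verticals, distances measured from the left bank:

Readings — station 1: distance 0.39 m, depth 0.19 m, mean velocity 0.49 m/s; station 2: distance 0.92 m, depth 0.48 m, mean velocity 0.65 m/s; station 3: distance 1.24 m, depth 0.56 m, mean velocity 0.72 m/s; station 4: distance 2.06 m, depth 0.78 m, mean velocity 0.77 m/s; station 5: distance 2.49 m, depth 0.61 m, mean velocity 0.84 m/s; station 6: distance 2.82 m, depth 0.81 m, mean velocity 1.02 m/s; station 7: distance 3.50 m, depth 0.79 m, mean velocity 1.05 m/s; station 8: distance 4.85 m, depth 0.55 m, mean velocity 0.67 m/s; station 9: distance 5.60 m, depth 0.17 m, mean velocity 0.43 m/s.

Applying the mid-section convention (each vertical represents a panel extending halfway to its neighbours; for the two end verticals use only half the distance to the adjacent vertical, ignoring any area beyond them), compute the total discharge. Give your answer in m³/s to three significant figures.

2.63 m³/s

w_1 = (0.92 − 0.39)/2 = 0.265 m; q_1 = 0.49 × 0.19 × 0.265 = 0.02467 m³/s
w_2 = (1.24 − 0.39)/2 = 0.425 m; q_2 = 0.65 × 0.48 × 0.425 = 0.1326 m³/s
w_3 = (2.06 − 0.92)/2 = 0.57 m; q_3 = 0.72 × 0.56 × 0.57 = 0.2298 m³/s
w_4 = (2.49 − 1.24)/2 = 0.625 m; q_4 = 0.77 × 0.78 × 0.625 = 0.3754 m³/s
w_5 = (2.82 − 2.06)/2 = 0.38 m; q_5 = 0.84 × 0.61 × 0.38 = 0.1947 m³/s
w_6 = (3.50 − 2.49)/2 = 0.505 m; q_6 = 1.02 × 0.81 × 0.505 = 0.4172 m³/s
w_7 = (4.85 − 2.82)/2 = 1.015 m; q_7 = 1.05 × 0.79 × 1.015 = 0.8419 m³/s
w_8 = (5.60 − 3.50)/2 = 1.05 m; q_8 = 0.67 × 0.55 × 1.05 = 0.3869 m³/s
w_9 = (5.60 − 4.85)/2 = 0.375 m; q_9 = 0.43 × 0.17 × 0.375 = 0.02741 m³/s
Q = Σ qᵢ = 2.631 m³/s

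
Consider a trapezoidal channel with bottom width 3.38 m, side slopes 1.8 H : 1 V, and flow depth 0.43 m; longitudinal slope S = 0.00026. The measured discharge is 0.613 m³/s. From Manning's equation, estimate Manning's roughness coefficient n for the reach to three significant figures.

A = (b + z·y)·y = (3.38 + 1.8×0.43)×0.43 = 1.786 m²
P = b + 2y√(1+z²) = 3.38 + 2×0.43×√(1+1.8²) = 5.151 m
R = A/P = 1.786/5.151 = 0.3468 m
n = (1/Q)·A·R^(2/3)·S^(1/2) = (1/0.613) × 1.786 × 0.4936 × 0.01612 = 0.02319

0.0232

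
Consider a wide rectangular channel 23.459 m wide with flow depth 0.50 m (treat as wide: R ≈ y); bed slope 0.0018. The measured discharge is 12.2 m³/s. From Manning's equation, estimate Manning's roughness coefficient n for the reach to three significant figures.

A = b·y = 23.459 × 0.50 = 11.73 m²
Wide channel: R ≈ y = 0.50 m
n = (1/Q)·A·R^(2/3)·S^(1/2) = (1/12.2) × 11.73 × 0.6300 × 0.04243 = 0.02570

0.0257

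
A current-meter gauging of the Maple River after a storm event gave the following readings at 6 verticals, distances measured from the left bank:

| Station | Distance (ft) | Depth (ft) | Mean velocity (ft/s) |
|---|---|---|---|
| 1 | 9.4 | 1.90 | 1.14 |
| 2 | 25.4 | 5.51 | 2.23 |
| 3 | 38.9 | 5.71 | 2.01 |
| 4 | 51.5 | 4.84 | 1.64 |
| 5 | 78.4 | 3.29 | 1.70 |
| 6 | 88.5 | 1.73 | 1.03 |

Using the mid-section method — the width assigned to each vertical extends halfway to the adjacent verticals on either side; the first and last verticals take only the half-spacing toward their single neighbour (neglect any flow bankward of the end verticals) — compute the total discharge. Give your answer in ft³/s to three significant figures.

618 ft³/s

w_1 = (25.4 − 9.4)/2 = 8 ft; q_1 = 1.14 × 1.90 × 8 = 17.33 ft³/s
w_2 = (38.9 − 9.4)/2 = 14.75 ft; q_2 = 2.23 × 5.51 × 14.75 = 181.2 ft³/s
w_3 = (51.5 − 25.4)/2 = 13.05 ft; q_3 = 2.01 × 5.71 × 13.05 = 149.8 ft³/s
w_4 = (78.4 − 38.9)/2 = 19.75 ft; q_4 = 1.64 × 4.84 × 19.75 = 156.8 ft³/s
w_5 = (88.5 − 51.5)/2 = 18.5 ft; q_5 = 1.70 × 3.29 × 18.5 = 103.5 ft³/s
w_6 = (88.5 − 78.4)/2 = 5.05 ft; q_6 = 1.03 × 1.73 × 5.05 = 8.999 ft³/s
Q = Σ qᵢ = 617.6 ft³/s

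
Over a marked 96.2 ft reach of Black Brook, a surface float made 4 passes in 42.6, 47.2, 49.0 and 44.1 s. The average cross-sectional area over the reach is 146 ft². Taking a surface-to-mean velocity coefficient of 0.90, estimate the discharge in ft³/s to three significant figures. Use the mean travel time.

t̄ = (42.6 + 47.2 + 49.0 + 44.1) / 4 = 45.725 s
v_surface = L / t̄ = 96.2 / 45.725 = 2.104 ft/s
v_mean = 0.90 × 2.104 = 1.893 ft/s
Q = A × v_mean = 146 × 1.893 = 276.5 ft³/s

276 ft³/s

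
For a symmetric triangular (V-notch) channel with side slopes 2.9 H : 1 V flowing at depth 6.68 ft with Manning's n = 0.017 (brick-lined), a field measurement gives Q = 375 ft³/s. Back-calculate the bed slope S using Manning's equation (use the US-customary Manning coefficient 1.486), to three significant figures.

0.000237

A = z·y² = 2.9×6.68² = 129.4 ft²
P = 2y√(1+z²) = 2×6.68×√(1+2.9²) = 40.98 ft
R = A/P = 129.4/40.98 = 3.158 ft
S = (Q·n / (1.486·A·R^(2/3)))² = (375×0.017 / (1.486×129.4×2.152))² = 0.0002373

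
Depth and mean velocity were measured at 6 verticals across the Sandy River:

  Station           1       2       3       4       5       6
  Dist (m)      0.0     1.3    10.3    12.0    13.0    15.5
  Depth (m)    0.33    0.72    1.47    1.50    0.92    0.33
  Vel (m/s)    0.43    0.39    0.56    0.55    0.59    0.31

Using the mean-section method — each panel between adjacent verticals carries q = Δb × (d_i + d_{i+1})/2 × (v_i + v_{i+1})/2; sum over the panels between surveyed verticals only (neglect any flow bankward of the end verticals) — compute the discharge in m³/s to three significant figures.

7.75 m³/s

Panel 1-2: Δb = 1.3 m, d̄ = (0.33+0.72)/2 = 0.525, v̄ = (0.43+0.39)/2 = 0.41 → q = 1.3×0.525×0.41 = 0.2798 m³/s
Panel 2-3: Δb = 9 m, d̄ = (0.72+1.47)/2 = 1.095, v̄ = (0.39+0.56)/2 = 0.475 → q = 9×1.095×0.475 = 4.681 m³/s
Panel 3-4: Δb = 1.7 m, d̄ = (1.47+1.50)/2 = 1.485, v̄ = (0.56+0.55)/2 = 0.555 → q = 1.7×1.485×0.555 = 1.401 m³/s
Panel 4-5: Δb = 1 m, d̄ = (1.50+0.92)/2 = 1.21, v̄ = (0.55+0.59)/2 = 0.57 → q = 1×1.21×0.57 = 0.6897 m³/s
Panel 5-6: Δb = 2.5 m, d̄ = (0.92+0.33)/2 = 0.625, v̄ = (0.59+0.31)/2 = 0.45 → q = 2.5×0.625×0.45 = 0.7031 m³/s
Q = Σ q = 7.755 m³/s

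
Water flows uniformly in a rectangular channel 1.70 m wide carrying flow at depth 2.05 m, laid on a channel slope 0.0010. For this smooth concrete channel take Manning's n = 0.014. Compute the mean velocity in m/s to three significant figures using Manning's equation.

1.61 m/s

A = b·y = 1.70 × 2.05 = 3.485 m²
P = b + 2y = 1.70 + 2×2.05 = 5.800 m
R = A/P = 3.485/5.800 = 0.6009 m
Q = (1/n)·A·R^(2/3)·S^(1/2) = (1/0.014) × 3.485 × 0.6009^(2/3) × 0.0010^(1/2) = 5.605 m³/s
V = Q/A = 5.605/3.485 = 1.608 m/s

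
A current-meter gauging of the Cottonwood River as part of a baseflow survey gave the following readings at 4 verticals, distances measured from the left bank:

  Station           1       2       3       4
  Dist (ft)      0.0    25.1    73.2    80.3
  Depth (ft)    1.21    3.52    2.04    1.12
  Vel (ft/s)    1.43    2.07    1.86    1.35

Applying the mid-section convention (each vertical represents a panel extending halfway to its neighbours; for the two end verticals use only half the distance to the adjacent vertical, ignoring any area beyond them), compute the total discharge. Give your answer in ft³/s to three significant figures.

w_1 = (25.1 − 0.0)/2 = 12.55 ft; q_1 = 1.43 × 1.21 × 12.55 = 21.72 ft³/s
w_2 = (73.2 − 0.0)/2 = 36.6 ft; q_2 = 2.07 × 3.52 × 36.6 = 266.7 ft³/s
w_3 = (80.3 − 25.1)/2 = 27.6 ft; q_3 = 1.86 × 2.04 × 27.6 = 104.7 ft³/s
w_4 = (80.3 − 73.2)/2 = 3.55 ft; q_4 = 1.35 × 1.12 × 3.55 = 5.368 ft³/s
Q = Σ qᵢ = 398.5 ft³/s

398 ft³/s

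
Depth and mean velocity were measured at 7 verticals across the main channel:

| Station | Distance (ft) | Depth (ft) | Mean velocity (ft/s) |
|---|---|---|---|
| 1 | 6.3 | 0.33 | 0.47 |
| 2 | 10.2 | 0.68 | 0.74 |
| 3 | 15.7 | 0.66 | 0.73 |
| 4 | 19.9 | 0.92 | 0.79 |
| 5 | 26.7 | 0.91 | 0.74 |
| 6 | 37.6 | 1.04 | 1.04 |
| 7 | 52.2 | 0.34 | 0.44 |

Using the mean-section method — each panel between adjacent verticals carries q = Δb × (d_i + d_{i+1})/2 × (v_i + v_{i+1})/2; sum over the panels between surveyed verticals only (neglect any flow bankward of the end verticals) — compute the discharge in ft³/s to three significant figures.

Panel 1-2: Δb = 3.9 ft, d̄ = (0.33+0.68)/2 = 0.505, v̄ = (0.47+0.74)/2 = 0.605 → q = 3.9×0.505×0.605 = 1.192 ft³/s
Panel 2-3: Δb = 5.5 ft, d̄ = (0.68+0.66)/2 = 0.67, v̄ = (0.74+0.73)/2 = 0.735 → q = 5.5×0.67×0.735 = 2.708 ft³/s
Panel 3-4: Δb = 4.2 ft, d̄ = (0.66+0.92)/2 = 0.79, v̄ = (0.73+0.79)/2 = 0.76 → q = 4.2×0.79×0.76 = 2.522 ft³/s
Panel 4-5: Δb = 6.8 ft, d̄ = (0.92+0.91)/2 = 0.915, v̄ = (0.79+0.74)/2 = 0.765 → q = 6.8×0.915×0.765 = 4.760 ft³/s
Panel 5-6: Δb = 10.9 ft, d̄ = (0.91+1.04)/2 = 0.975, v̄ = (0.74+1.04)/2 = 0.89 → q = 10.9×0.975×0.89 = 9.458 ft³/s
Panel 6-7: Δb = 14.6 ft, d̄ = (1.04+0.34)/2 = 0.69, v̄ = (1.04+0.44)/2 = 0.74 → q = 14.6×0.69×0.74 = 7.455 ft³/s
Q = Σ q = 28.09 ft³/s

28.1 ft³/s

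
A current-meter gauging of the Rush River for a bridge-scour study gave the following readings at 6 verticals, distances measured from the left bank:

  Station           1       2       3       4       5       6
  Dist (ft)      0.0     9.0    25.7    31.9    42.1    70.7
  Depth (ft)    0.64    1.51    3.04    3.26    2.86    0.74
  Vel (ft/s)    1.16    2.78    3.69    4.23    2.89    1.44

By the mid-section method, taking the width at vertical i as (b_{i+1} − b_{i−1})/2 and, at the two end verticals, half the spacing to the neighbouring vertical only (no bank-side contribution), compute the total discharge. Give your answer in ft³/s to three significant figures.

w_1 = (9.0 − 0.0)/2 = 4.5 ft; q_1 = 1.16 × 0.64 × 4.5 = 3.341 ft³/s
w_2 = (25.7 − 0.0)/2 = 12.85 ft; q_2 = 2.78 × 1.51 × 12.85 = 53.94 ft³/s
w_3 = (31.9 − 9.0)/2 = 11.45 ft; q_3 = 3.69 × 3.04 × 11.45 = 128.4 ft³/s
w_4 = (42.1 − 25.7)/2 = 8.2 ft; q_4 = 4.23 × 3.26 × 8.2 = 113.1 ft³/s
w_5 = (70.7 − 31.9)/2 = 19.4 ft; q_5 = 2.89 × 2.86 × 19.4 = 160.3 ft³/s
w_6 = (70.7 − 42.1)/2 = 14.3 ft; q_6 = 1.44 × 0.74 × 14.3 = 15.24 ft³/s
Q = Σ qᵢ = 474.4 ft³/s

474 ft³/s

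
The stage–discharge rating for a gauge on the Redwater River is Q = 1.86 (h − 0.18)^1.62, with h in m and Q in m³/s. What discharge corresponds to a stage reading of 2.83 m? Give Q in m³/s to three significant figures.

Q = 1.86 × (2.83 − 0.18)^1.62 = 1.86 × 2.65^1.62 = 9.019 m³/s

9.02 m³/s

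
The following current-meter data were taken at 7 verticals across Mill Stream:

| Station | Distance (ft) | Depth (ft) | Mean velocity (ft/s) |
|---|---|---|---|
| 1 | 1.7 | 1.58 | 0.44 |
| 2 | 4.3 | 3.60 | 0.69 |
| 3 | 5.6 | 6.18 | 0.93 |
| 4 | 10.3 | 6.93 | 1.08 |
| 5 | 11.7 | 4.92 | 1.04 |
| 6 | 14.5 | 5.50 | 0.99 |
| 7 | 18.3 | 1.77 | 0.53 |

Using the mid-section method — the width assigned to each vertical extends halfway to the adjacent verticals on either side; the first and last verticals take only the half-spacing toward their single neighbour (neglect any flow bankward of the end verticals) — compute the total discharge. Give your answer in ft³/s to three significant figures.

w_1 = (4.3 − 1.7)/2 = 1.3 ft; q_1 = 0.44 × 1.58 × 1.3 = 0.9038 ft³/s
w_2 = (5.6 − 1.7)/2 = 1.95 ft; q_2 = 0.69 × 3.60 × 1.95 = 4.844 ft³/s
w_3 = (10.3 − 4.3)/2 = 3 ft; q_3 = 0.93 × 6.18 × 3 = 17.24 ft³/s
w_4 = (11.7 − 5.6)/2 = 3.05 ft; q_4 = 1.08 × 6.93 × 3.05 = 22.83 ft³/s
w_5 = (14.5 − 10.3)/2 = 2.1 ft; q_5 = 1.04 × 4.92 × 2.1 = 10.75 ft³/s
w_6 = (18.3 − 11.7)/2 = 3.3 ft; q_6 = 0.99 × 5.50 × 3.3 = 17.97 ft³/s
w_7 = (18.3 − 14.5)/2 = 1.9 ft; q_7 = 0.53 × 1.77 × 1.9 = 1.782 ft³/s
Q = Σ qᵢ = 76.31 ft³/s

76.3 ft³/s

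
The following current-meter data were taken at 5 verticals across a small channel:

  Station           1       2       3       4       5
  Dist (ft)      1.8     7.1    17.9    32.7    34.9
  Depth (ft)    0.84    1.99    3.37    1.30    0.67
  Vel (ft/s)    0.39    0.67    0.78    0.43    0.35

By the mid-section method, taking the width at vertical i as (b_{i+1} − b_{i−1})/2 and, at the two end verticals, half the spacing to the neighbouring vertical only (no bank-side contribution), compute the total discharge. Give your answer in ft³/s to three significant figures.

w_1 = (7.1 − 1.8)/2 = 2.65 ft; q_1 = 0.39 × 0.84 × 2.65 = 0.8681 ft³/s
w_2 = (17.9 − 1.8)/2 = 8.05 ft; q_2 = 0.67 × 1.99 × 8.05 = 10.73 ft³/s
w_3 = (32.7 − 7.1)/2 = 12.8 ft; q_3 = 0.78 × 3.37 × 12.8 = 33.65 ft³/s
w_4 = (34.9 − 17.9)/2 = 8.5 ft; q_4 = 0.43 × 1.30 × 8.5 = 4.752 ft³/s
w_5 = (34.9 − 32.7)/2 = 1.1 ft; q_5 = 0.35 × 0.67 × 1.1 = 0.2580 ft³/s
Q = Σ qᵢ = 50.26 ft³/s

50.3 ft³/s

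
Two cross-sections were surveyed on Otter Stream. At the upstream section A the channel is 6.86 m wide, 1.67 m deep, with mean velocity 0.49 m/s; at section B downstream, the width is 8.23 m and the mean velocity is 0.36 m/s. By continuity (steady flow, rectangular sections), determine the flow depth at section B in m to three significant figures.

Q = A₁V₁ = (6.86×1.67) × 0.49 = 5.614 m³/s
d₂ = Q/(b₂ V₂) = 5.614/(8.23×0.36) = 1.895 m

1.89 m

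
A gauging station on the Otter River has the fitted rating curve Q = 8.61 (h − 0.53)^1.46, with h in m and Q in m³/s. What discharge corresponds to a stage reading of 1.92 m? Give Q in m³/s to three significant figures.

13.9 m³/s

Q = 8.61 × (1.92 − 0.53)^1.46 = 8.61 × 1.39^1.46 = 13.93 m³/s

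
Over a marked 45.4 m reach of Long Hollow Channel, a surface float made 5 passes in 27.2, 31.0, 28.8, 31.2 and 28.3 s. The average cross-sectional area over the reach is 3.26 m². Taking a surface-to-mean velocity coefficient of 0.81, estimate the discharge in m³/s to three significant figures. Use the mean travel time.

t̄ = (27.2 + 31.0 + 28.8 + 31.2 + 28.3) / 5 = 29.3 s
v_surface = L / t̄ = 45.4 / 29.3 = 1.549 m/s
v_mean = 0.81 × 1.549 = 1.255 m/s
Q = A × v_mean = 3.26 × 1.255 = 4.092 m³/s

4.09 m³/s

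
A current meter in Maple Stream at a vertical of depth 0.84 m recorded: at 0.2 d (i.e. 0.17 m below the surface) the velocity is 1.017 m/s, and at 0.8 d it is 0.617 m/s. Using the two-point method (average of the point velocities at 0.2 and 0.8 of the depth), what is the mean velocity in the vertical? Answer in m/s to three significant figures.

0.817 m/s

v̄ = (1.017 + 0.617) / 2 = 0.8170 m/s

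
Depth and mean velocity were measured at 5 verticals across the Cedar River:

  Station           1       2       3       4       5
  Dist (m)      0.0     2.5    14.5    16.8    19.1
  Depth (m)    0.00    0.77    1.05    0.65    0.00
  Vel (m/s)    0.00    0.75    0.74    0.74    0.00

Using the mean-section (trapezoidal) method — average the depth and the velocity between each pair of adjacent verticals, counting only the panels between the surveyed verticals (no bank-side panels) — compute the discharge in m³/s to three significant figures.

Panel 1-2: Δb = 2.5 m, d̄ = (0.00+0.77)/2 = 0.385, v̄ = (0.00+0.75)/2 = 0.375 → q = 2.5×0.385×0.375 = 0.3609 m³/s
Panel 2-3: Δb = 12 m, d̄ = (0.77+1.05)/2 = 0.91, v̄ = (0.75+0.74)/2 = 0.745 → q = 12×0.91×0.745 = 8.135 m³/s
Panel 3-4: Δb = 2.3 m, d̄ = (1.05+0.65)/2 = 0.85, v̄ = (0.74+0.74)/2 = 0.74 → q = 2.3×0.85×0.74 = 1.447 m³/s
Panel 4-5: Δb = 2.3 m, d̄ = (0.65+0.00)/2 = 0.325, v̄ = (0.74+0.00)/2 = 0.37 → q = 2.3×0.325×0.37 = 0.2766 m³/s
Q = Σ q = 10.22 m³/s

10.2 m³/s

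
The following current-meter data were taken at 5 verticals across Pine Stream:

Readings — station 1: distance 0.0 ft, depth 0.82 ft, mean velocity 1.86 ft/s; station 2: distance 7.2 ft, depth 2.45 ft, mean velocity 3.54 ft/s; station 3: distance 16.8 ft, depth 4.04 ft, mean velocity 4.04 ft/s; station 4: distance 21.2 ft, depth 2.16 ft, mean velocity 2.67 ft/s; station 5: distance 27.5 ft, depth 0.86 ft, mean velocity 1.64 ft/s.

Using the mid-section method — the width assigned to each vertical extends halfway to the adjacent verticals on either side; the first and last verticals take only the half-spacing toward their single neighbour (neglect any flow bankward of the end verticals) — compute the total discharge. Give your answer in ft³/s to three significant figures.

w_1 = (7.2 − 0.0)/2 = 3.6 ft; q_1 = 1.86 × 0.82 × 3.6 = 5.491 ft³/s
w_2 = (16.8 − 0.0)/2 = 8.4 ft; q_2 = 3.54 × 2.45 × 8.4 = 72.85 ft³/s
w_3 = (21.2 − 7.2)/2 = 7 ft; q_3 = 4.04 × 4.04 × 7 = 114.3 ft³/s
w_4 = (27.5 − 16.8)/2 = 5.35 ft; q_4 = 2.67 × 2.16 × 5.35 = 30.85 ft³/s
w_5 = (27.5 − 21.2)/2 = 3.15 ft; q_5 = 1.64 × 0.86 × 3.15 = 4.443 ft³/s
Q = Σ qᵢ = 227.9 ft³/s

228 ft³/s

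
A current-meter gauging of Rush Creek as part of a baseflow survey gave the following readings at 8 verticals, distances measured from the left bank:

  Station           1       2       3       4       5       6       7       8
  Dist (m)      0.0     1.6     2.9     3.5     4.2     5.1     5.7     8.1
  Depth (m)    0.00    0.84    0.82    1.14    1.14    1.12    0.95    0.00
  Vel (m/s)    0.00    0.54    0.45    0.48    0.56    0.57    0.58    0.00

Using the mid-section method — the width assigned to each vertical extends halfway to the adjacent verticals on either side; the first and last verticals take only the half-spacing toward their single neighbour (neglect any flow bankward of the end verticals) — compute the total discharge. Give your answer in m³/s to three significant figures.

w_2 = (2.9 − 0.0)/2 = 1.45 m; q_2 = 0.54 × 0.84 × 1.45 = 0.6577 m³/s
w_3 = (3.5 − 1.6)/2 = 0.95 m; q_3 = 0.45 × 0.82 × 0.95 = 0.3506 m³/s
w_4 = (4.2 − 2.9)/2 = 0.65 m; q_4 = 0.48 × 1.14 × 0.65 = 0.3557 m³/s
w_5 = (5.1 − 3.5)/2 = 0.8 m; q_5 = 0.56 × 1.14 × 0.8 = 0.5107 m³/s
w_6 = (5.7 − 4.2)/2 = 0.75 m; q_6 = 0.57 × 1.12 × 0.75 = 0.4788 m³/s
w_7 = (8.1 − 5.1)/2 = 1.5 m; q_7 = 0.58 × 0.95 × 1.5 = 0.8265 m³/s
Stations 1, 8 contribute zero (depth or velocity is 0).
Q = Σ qᵢ = 3.180 m³/s

3.18 m³/s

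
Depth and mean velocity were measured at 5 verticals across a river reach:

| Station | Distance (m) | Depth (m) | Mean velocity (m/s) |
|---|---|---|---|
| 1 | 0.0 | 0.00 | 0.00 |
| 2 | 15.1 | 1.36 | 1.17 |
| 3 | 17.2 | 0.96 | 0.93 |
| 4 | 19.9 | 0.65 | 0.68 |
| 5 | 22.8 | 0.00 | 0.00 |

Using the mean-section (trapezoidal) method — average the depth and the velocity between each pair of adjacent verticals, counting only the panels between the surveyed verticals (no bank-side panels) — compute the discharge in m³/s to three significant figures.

Panel 1-2: Δb = 15.1 m, d̄ = (0.00+1.36)/2 = 0.68, v̄ = (0.00+1.17)/2 = 0.585 → q = 15.1×0.68×0.585 = 6.007 m³/s
Panel 2-3: Δb = 2.1 m, d̄ = (1.36+0.96)/2 = 1.16, v̄ = (1.17+0.93)/2 = 1.05 → q = 2.1×1.16×1.05 = 2.558 m³/s
Panel 3-4: Δb = 2.7 m, d̄ = (0.96+0.65)/2 = 0.805, v̄ = (0.93+0.68)/2 = 0.805 → q = 2.7×0.805×0.805 = 1.750 m³/s
Panel 4-5: Δb = 2.9 m, d̄ = (0.65+0.00)/2 = 0.325, v̄ = (0.68+0.00)/2 = 0.34 → q = 2.9×0.325×0.34 = 0.3205 m³/s
Q = Σ q = 10.63 m³/s

10.6 m³/s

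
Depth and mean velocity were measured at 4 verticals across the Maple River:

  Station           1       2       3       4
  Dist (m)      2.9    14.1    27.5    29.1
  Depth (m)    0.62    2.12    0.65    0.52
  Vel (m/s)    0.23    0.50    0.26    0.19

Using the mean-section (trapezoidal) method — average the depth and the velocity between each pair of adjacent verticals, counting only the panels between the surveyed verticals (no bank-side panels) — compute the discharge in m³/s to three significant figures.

12.9 m³/s

Panel 1-2: Δb = 11.2 m, d̄ = (0.62+2.12)/2 = 1.37, v̄ = (0.23+0.50)/2 = 0.365 → q = 11.2×1.37×0.365 = 5.601 m³/s
Panel 2-3: Δb = 13.4 m, d̄ = (2.12+0.65)/2 = 1.385, v̄ = (0.50+0.26)/2 = 0.38 → q = 13.4×1.385×0.38 = 7.052 m³/s
Panel 3-4: Δb = 1.6 m, d̄ = (0.65+0.52)/2 = 0.585, v̄ = (0.26+0.19)/2 = 0.225 → q = 1.6×0.585×0.225 = 0.2106 m³/s
Q = Σ q = 12.86 m³/s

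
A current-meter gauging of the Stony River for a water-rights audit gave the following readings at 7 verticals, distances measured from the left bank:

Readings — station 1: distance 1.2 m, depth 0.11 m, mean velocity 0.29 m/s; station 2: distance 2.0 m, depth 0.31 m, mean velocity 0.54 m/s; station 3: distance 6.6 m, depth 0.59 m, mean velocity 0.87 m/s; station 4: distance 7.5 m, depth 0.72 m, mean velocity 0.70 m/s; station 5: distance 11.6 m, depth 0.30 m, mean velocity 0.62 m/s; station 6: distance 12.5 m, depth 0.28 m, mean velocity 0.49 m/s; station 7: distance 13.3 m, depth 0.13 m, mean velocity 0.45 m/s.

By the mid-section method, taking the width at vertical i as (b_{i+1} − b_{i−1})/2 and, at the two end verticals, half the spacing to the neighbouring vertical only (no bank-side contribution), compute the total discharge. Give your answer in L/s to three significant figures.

3740 L/s

w_1 = (2.0 − 1.2)/2 = 0.4 m; q_1 = 0.29 × 0.11 × 0.4 = 0.01276 m³/s
w_2 = (6.6 − 1.2)/2 = 2.7 m; q_2 = 0.54 × 0.31 × 2.7 = 0.4520 m³/s
w_3 = (7.5 − 2.0)/2 = 2.75 m; q_3 = 0.87 × 0.59 × 2.75 = 1.412 m³/s
w_4 = (11.6 − 6.6)/2 = 2.5 m; q_4 = 0.70 × 0.72 × 2.5 = 1.260 m³/s
w_5 = (12.5 − 7.5)/2 = 2.5 m; q_5 = 0.62 × 0.30 × 2.5 = 0.4650 m³/s
w_6 = (13.3 − 11.6)/2 = 0.85 m; q_6 = 0.49 × 0.28 × 0.85 = 0.1166 m³/s
w_7 = (13.3 − 12.5)/2 = 0.4 m; q_7 = 0.45 × 0.13 × 0.4 = 0.02340 m³/s
Q = Σ qᵢ = 3.741 m³/s
= 3.741 × 1000 = 3741 L/s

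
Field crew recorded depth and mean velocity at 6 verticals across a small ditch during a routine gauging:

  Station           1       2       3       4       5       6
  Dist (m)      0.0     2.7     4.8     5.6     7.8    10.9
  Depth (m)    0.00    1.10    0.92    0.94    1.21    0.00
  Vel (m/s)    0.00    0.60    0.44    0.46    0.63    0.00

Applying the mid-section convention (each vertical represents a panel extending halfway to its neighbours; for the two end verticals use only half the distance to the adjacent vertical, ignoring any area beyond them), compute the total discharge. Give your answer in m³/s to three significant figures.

4.84 m³/s

w_2 = (4.8 − 0.0)/2 = 2.4 m; q_2 = 0.60 × 1.10 × 2.4 = 1.584 m³/s
w_3 = (5.6 − 2.7)/2 = 1.45 m; q_3 = 0.44 × 0.92 × 1.45 = 0.5870 m³/s
w_4 = (7.8 − 4.8)/2 = 1.5 m; q_4 = 0.46 × 0.94 × 1.5 = 0.6486 m³/s
w_5 = (10.9 − 5.6)/2 = 2.65 m; q_5 = 0.63 × 1.21 × 2.65 = 2.020 m³/s
Stations 1, 6 contribute zero (depth or velocity is 0).
Q = Σ qᵢ = 4.840 m³/s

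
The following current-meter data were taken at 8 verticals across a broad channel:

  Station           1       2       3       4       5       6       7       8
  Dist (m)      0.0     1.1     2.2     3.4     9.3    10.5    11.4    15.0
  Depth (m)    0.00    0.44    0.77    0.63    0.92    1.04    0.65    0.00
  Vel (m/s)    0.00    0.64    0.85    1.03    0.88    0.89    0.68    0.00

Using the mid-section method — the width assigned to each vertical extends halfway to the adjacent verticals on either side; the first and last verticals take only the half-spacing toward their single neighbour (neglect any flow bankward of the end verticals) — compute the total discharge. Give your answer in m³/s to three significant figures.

w_2 = (2.2 − 0.0)/2 = 1.1 m; q_2 = 0.64 × 0.44 × 1.1 = 0.3098 m³/s
w_3 = (3.4 − 1.1)/2 = 1.15 m; q_3 = 0.85 × 0.77 × 1.15 = 0.7527 m³/s
w_4 = (9.3 − 2.2)/2 = 3.55 m; q_4 = 1.03 × 0.63 × 3.55 = 2.304 m³/s
w_5 = (10.5 − 3.4)/2 = 3.55 m; q_5 = 0.88 × 0.92 × 3.55 = 2.874 m³/s
w_6 = (11.4 − 9.3)/2 = 1.05 m; q_6 = 0.89 × 1.04 × 1.05 = 0.9719 m³/s
w_7 = (15.0 − 10.5)/2 = 2.25 m; q_7 = 0.68 × 0.65 × 2.25 = 0.9945 m³/s
Stations 1, 8 contribute zero (depth or velocity is 0).
Q = Σ qᵢ = 8.206 m³/s

8.21 m³/s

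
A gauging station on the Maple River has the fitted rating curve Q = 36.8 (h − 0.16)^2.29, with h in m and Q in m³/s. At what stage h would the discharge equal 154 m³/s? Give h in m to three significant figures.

h − h₀ = (Q/C)^(1/b) = (154/36.8)^(1/2.29) = 1.868 m
h = 0.16 + 1.868 = 2.028 m

2.03 m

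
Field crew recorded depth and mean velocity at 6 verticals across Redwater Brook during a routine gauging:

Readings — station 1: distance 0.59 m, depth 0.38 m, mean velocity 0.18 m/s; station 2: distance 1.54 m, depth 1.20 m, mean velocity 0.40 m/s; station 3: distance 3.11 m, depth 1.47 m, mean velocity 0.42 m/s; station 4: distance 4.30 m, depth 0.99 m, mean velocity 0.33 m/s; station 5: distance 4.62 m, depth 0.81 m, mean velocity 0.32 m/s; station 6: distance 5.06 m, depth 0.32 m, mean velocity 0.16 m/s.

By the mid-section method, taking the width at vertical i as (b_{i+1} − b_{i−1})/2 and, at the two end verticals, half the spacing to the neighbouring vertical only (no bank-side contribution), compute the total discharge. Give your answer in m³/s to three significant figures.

1.85 m³/s

w_1 = (1.54 − 0.59)/2 = 0.475 m; q_1 = 0.18 × 0.38 × 0.475 = 0.03249 m³/s
w_2 = (3.11 − 0.59)/2 = 1.26 m; q_2 = 0.40 × 1.20 × 1.26 = 0.6048 m³/s
w_3 = (4.30 − 1.54)/2 = 1.38 m; q_3 = 0.42 × 1.47 × 1.38 = 0.8520 m³/s
w_4 = (4.62 − 3.11)/2 = 0.755 m; q_4 = 0.33 × 0.99 × 0.755 = 0.2467 m³/s
w_5 = (5.06 − 4.30)/2 = 0.38 m; q_5 = 0.32 × 0.81 × 0.38 = 0.09850 m³/s
w_6 = (5.06 − 4.62)/2 = 0.22 m; q_6 = 0.16 × 0.32 × 0.22 = 0.01126 m³/s
Q = Σ qᵢ = 1.846 m³/s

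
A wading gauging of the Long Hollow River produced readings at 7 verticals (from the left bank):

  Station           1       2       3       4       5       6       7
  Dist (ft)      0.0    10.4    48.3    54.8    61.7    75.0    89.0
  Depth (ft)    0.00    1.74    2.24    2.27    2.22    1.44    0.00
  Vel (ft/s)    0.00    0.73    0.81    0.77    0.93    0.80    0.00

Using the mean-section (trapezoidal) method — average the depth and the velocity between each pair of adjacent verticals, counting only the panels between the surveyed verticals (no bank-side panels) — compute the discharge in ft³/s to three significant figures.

Panel 1-2: Δb = 10.4 ft, d̄ = (0.00+1.74)/2 = 0.87, v̄ = (0.00+0.73)/2 = 0.365 → q = 10.4×0.87×0.365 = 3.303 ft³/s
Panel 2-3: Δb = 37.9 ft, d̄ = (1.74+2.24)/2 = 1.99, v̄ = (0.73+0.81)/2 = 0.77 → q = 37.9×1.99×0.77 = 58.07 ft³/s
Panel 3-4: Δb = 6.5 ft, d̄ = (2.24+2.27)/2 = 2.255, v̄ = (0.81+0.77)/2 = 0.79 → q = 6.5×2.255×0.79 = 11.58 ft³/s
Panel 4-5: Δb = 6.9 ft, d̄ = (2.27+2.22)/2 = 2.245, v̄ = (0.77+0.93)/2 = 0.85 → q = 6.9×2.245×0.85 = 13.17 ft³/s
Panel 5-6: Δb = 13.3 ft, d̄ = (2.22+1.44)/2 = 1.83, v̄ = (0.93+0.80)/2 = 0.865 → q = 13.3×1.83×0.865 = 21.05 ft³/s
Panel 6-7: Δb = 14 ft, d̄ = (1.44+0.00)/2 = 0.72, v̄ = (0.80+0.00)/2 = 0.4 → q = 14×0.72×0.4 = 4.032 ft³/s
Q = Σ q = 111.2 ft³/s

111 ft³/s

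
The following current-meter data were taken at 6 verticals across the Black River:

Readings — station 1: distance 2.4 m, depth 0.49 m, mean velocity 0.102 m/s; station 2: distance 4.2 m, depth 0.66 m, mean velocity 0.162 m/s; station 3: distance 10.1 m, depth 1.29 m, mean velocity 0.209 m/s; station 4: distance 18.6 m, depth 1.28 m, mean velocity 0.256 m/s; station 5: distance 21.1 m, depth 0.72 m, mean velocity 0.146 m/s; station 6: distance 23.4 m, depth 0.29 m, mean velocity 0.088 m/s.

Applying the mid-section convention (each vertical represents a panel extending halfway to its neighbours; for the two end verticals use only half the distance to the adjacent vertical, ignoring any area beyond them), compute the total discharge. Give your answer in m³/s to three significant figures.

4.48 m³/s

w_1 = (4.2 − 2.4)/2 = 0.9 m; q_1 = 0.102 × 0.49 × 0.9 = 0.04498 m³/s
w_2 = (10.1 − 2.4)/2 = 3.85 m; q_2 = 0.162 × 0.66 × 3.85 = 0.4116 m³/s
w_3 = (18.6 − 4.2)/2 = 7.2 m; q_3 = 0.209 × 1.29 × 7.2 = 1.941 m³/s
w_4 = (21.1 − 10.1)/2 = 5.5 m; q_4 = 0.256 × 1.28 × 5.5 = 1.802 m³/s
w_5 = (23.4 − 18.6)/2 = 2.4 m; q_5 = 0.146 × 0.72 × 2.4 = 0.2523 m³/s
w_6 = (23.4 − 21.1)/2 = 1.15 m; q_6 = 0.088 × 0.29 × 1.15 = 0.02935 m³/s
Q = Σ qᵢ = 4.482 m³/s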